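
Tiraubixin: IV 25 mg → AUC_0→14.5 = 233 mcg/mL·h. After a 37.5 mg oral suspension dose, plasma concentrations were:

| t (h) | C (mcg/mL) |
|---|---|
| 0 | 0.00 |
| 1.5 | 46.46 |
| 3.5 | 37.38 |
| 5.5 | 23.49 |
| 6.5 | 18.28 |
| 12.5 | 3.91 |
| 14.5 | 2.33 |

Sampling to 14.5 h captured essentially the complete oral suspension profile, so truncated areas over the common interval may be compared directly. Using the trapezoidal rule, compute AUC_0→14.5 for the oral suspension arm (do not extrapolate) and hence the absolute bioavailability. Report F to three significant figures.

Trapezoidal AUC_0→14.5 (oral suspension):
  [0→1.5]: (0.00+46.46)/2 × 1.5 = 34.845
  [1.5→3.5]: (46.46+37.38)/2 × 2 = 83.84
  [3.5→5.5]: (37.38+23.49)/2 × 2 = 60.87
  [5.5→6.5]: (23.49+18.28)/2 × 1 = 20.885
  [6.5→12.5]: (18.28+3.91)/2 × 6 = 66.57
  [12.5→14.5]: (3.91+2.33)/2 × 2 = 6.24
  Sum = 273.25 mcg/mL·h
F = (AUC_ev/D_ev)/(AUC_iv/D_iv) = (273.25/37.5)/(233/25) = 7.28667/9.32 = 0.7818

F = 0.782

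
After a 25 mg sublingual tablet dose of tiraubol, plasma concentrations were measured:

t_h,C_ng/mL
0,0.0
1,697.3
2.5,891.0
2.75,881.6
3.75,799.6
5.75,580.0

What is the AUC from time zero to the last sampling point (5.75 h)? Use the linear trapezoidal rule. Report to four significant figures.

AUC = 3982 ng/mL·h

Trapezoidal AUC_0→5.75:
  [0→1]: (0.0+697.3)/2 × 1 = 348.65
  [1→2.5]: (697.3+891.0)/2 × 1.5 = 1191.225
  [2.5→2.75]: (891.0+881.6)/2 × 0.25 = 221.575
  [2.75→3.75]: (881.6+799.6)/2 × 1 = 840.6
  [3.75→5.75]: (799.6+580.0)/2 × 2 = 1379.6
  Sum = 3981.65 ng/mL·h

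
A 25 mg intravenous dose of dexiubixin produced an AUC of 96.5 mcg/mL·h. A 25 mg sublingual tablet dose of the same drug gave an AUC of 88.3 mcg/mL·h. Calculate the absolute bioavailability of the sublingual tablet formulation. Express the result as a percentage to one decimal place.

F = 91.5%

F = (AUC_ev / D_ev) / (AUC_iv / D_iv)
  = (88.3/25) / (96.5/25)
  = 3.532 / 3.86 = 0.9150
  = 91.50%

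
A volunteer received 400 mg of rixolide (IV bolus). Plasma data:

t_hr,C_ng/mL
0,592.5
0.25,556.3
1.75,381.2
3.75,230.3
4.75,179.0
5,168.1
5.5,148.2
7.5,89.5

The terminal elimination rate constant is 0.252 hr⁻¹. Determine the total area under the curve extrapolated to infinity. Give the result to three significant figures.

AUC = 2380 ng/mL·hr

Trapezoidal AUC_0→7.5:
  [0→0.25]: (592.5+556.3)/2 × 0.25 = 143.6
  [0.25→1.75]: (556.3+381.2)/2 × 1.5 = 703.125
  [1.75→3.75]: (381.2+230.3)/2 × 2 = 611.5
  [3.75→4.75]: (230.3+179.0)/2 × 1 = 204.65
  [4.75→5]: (179.0+168.1)/2 × 0.25 = 43.3875
  [5→5.5]: (168.1+148.2)/2 × 0.5 = 79.075
  [5.5→7.5]: (148.2+89.5)/2 × 2 = 237.7
  Sum = 2023.0375 ng/mL·hr
Extrapolated tail: C_last / k_e = 89.5 / 0.252 = 355.159
AUC_0→∞ = 2023.0375 + 355.159 = 2378.1965 ng/mL·hr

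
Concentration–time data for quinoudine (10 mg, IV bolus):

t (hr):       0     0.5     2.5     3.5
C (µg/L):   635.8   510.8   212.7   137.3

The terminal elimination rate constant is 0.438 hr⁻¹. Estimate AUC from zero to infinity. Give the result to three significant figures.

Trapezoidal AUC_0→3.5:
  [0→0.5]: (635.8+510.8)/2 × 0.5 = 286.65
  [0.5→2.5]: (510.8+212.7)/2 × 2 = 723.5
  [2.5→3.5]: (212.7+137.3)/2 × 1 = 175.0
  Sum = 1185.15 µg/L·hr
Extrapolated tail: C_last / k_e = 137.3 / 0.438 = 313.470
AUC_0→∞ = 1185.15 + 313.470 = 1498.62 µg/L·hr

AUC = 1500 µg/L·hr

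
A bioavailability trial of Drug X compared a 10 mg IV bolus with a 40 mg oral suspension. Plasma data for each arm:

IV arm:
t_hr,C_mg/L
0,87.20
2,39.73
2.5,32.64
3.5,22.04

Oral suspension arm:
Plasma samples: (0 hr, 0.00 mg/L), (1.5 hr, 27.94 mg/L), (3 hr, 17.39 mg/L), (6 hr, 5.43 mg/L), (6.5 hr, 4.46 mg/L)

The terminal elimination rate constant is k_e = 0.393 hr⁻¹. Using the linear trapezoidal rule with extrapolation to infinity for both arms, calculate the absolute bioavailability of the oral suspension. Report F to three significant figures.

F = 0.113

Trapezoidal AUC_0→3.5 (IV):
  [0→2]: (87.20+39.73)/2 × 2 = 126.93
  [2→2.5]: (39.73+32.64)/2 × 0.5 = 18.0925
  [2.5→3.5]: (32.64+22.04)/2 × 1 = 27.34
  Sum = 172.3625 mg/L·hr
IV tail: 22.04/0.393 = 56.081; AUC_iv,0→∞ = 172.3625 + 56.081 = 228.4435 mg/L·hr
Trapezoidal AUC_0→6.5 (oral suspension):
  [0→1.5]: (0.00+27.94)/2 × 1.5 = 20.955
  [1.5→3]: (27.94+17.39)/2 × 1.5 = 33.9975
  [3→6]: (17.39+5.43)/2 × 3 = 34.23
  [6→6.5]: (5.43+4.46)/2 × 0.5 = 2.4725
  Sum = 91.655 mg/L·hr
oral suspension tail: 4.46/0.393 = 11.349; AUC_ev,0→∞ = 91.655 + 11.349 = 103.004 mg/L·hr
F = (AUC_ev/D_ev)/(AUC_iv/D_iv) = (103.004/40)/(228.4435/10) = 2.5751/22.84435 = 0.1127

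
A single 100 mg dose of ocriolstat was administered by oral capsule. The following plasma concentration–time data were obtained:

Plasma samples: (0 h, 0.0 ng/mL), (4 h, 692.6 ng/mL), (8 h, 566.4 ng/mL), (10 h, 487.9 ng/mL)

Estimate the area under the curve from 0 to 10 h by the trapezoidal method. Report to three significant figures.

Trapezoidal AUC_0→10:
  [0→4]: (0.0+692.6)/2 × 4 = 1385.2
  [4→8]: (692.6+566.4)/2 × 4 = 2518.0
  [8→10]: (566.4+487.9)/2 × 2 = 1054.3
  Sum = 4957.5 ng/mL·h

AUC = 4960 ng/mL·h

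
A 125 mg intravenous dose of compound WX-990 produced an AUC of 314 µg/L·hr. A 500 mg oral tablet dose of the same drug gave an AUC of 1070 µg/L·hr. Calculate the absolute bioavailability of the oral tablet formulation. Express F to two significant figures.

F = 0.85

F = (AUC_ev / D_ev) / (AUC_iv / D_iv)
  = (1070/500) / (314/125)
  = 2.14 / 2.512 = 0.8519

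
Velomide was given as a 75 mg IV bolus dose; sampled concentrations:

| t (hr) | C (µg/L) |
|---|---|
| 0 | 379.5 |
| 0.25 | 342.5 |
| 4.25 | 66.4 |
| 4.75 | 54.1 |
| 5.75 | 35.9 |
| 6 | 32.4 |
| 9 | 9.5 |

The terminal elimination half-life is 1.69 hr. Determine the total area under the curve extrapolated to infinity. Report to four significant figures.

AUC = 1078 µg/L·hr

Trapezoidal AUC_0→9:
  [0→0.25]: (379.5+342.5)/2 × 0.25 = 90.25
  [0.25→4.25]: (342.5+66.4)/2 × 4 = 817.8
  [4.25→4.75]: (66.4+54.1)/2 × 0.5 = 30.125
  [4.75→5.75]: (54.1+35.9)/2 × 1 = 45.0
  [5.75→6]: (35.9+32.4)/2 × 0.25 = 8.5375
  [6→9]: (32.4+9.5)/2 × 3 = 62.85
  Sum = 1054.5625 µg/L·hr
k_e = ln2 / t½ = 0.693147 / 1.69 = 0.4101 hr^-1
Extrapolated tail: C_last / k_e = 9.5 / 0.4101 = 23.165
AUC_0→∞ = 1054.5625 + 23.165 = 1077.7275 µg/L·hr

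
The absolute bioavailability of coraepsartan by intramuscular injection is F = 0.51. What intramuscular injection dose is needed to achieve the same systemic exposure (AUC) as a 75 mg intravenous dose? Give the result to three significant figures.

For equal systemic exposure: F × D_ev = D_iv
D_ev = D_iv / F = 75 / 0.51 = 147.059 mg

D_intramuscular = 147 mg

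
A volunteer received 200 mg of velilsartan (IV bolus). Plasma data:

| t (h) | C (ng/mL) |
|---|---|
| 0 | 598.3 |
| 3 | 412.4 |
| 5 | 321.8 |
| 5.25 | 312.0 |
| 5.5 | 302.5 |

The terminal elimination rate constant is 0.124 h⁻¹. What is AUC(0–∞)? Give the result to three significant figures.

AUC = 4850 ng/mL·h

Trapezoidal AUC_0→5.5:
  [0→3]: (598.3+412.4)/2 × 3 = 1516.05
  [3→5]: (412.4+321.8)/2 × 2 = 734.2
  [5→5.25]: (321.8+312.0)/2 × 0.25 = 79.225
  [5.25→5.5]: (312.0+302.5)/2 × 0.25 = 76.8125
  Sum = 2406.2875 ng/mL·h
Extrapolated tail: C_last / k_e = 302.5 / 0.124 = 2439.516
AUC_0→∞ = 2406.2875 + 2439.516 = 4845.8035 ng/mL·h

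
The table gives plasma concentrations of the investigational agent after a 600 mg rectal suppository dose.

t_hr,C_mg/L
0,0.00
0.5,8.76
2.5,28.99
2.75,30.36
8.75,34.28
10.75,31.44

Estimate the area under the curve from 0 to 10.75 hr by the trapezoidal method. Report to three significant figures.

Trapezoidal AUC_0→10.75:
  [0→0.5]: (0.00+8.76)/2 × 0.5 = 2.19
  [0.5→2.5]: (8.76+28.99)/2 × 2 = 37.75
  [2.5→2.75]: (28.99+30.36)/2 × 0.25 = 7.41875
  [2.75→8.75]: (30.36+34.28)/2 × 6 = 193.92
  [8.75→10.75]: (34.28+31.44)/2 × 2 = 65.72
  Sum = 306.99875 mg/L·hr

AUC = 307 mg/L·hr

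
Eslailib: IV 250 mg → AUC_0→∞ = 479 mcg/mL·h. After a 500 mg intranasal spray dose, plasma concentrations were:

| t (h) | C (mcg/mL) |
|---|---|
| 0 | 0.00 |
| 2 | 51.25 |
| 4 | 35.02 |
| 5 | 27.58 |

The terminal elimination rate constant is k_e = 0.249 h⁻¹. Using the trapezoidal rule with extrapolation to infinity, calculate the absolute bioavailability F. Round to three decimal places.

Trapezoidal AUC_0→5 (intranasal spray):
  [0→2]: (0.00+51.25)/2 × 2 = 51.25
  [2→4]: (51.25+35.02)/2 × 2 = 86.27
  [4→5]: (35.02+27.58)/2 × 1 = 31.3
  Sum = 168.82 mcg/mL·h
Tail: C_last/k_e = 27.58/0.249 = 110.763
AUC_0→∞ (intranasal spray) = 168.82 + 110.763 = 279.583 mcg/mL·h
F = (AUC_ev/D_ev)/(AUC_iv/D_iv) = (279.583/500)/(479/250) = 0.559166/1.916 = 0.2918

F = 0.292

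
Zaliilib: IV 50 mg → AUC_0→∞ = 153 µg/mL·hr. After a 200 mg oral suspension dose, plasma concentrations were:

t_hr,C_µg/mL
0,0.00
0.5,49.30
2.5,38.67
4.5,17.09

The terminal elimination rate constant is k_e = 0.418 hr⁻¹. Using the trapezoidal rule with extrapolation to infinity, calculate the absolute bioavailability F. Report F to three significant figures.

F = 0.322

Trapezoidal AUC_0→4.5 (oral suspension):
  [0→0.5]: (0.00+49.30)/2 × 0.5 = 12.325
  [0.5→2.5]: (49.30+38.67)/2 × 2 = 87.97
  [2.5→4.5]: (38.67+17.09)/2 × 2 = 55.76
  Sum = 156.055 µg/mL·hr
Tail: C_last/k_e = 17.09/0.418 = 40.885
AUC_0→∞ (oral suspension) = 156.055 + 40.885 = 196.94 µg/mL·hr
F = (AUC_ev/D_ev)/(AUC_iv/D_iv) = (196.94/200)/(153/50) = 0.9847/3.06 = 0.3218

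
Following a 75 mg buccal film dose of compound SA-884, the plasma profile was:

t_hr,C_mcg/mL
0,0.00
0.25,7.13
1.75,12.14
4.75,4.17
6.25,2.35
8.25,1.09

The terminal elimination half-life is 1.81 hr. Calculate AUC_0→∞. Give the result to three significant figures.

Trapezoidal AUC_0→8.25:
  [0→0.25]: (0.00+7.13)/2 × 0.25 = 0.89125
  [0.25→1.75]: (7.13+12.14)/2 × 1.5 = 14.4525
  [1.75→4.75]: (12.14+4.17)/2 × 3 = 24.465
  [4.75→6.25]: (4.17+2.35)/2 × 1.5 = 4.89
  [6.25→8.25]: (2.35+1.09)/2 × 2 = 3.44
  Sum = 48.13875 mcg/mL·hr
k_e = ln2 / t½ = 0.693147 / 1.81 = 0.3830 hr^-1
Extrapolated tail: C_last / k_e = 1.09 / 0.383 = 2.846
AUC_0→∞ = 48.13875 + 2.846 = 50.98475 mcg/mL·hr

AUC = 51.0 mcg/mL·hr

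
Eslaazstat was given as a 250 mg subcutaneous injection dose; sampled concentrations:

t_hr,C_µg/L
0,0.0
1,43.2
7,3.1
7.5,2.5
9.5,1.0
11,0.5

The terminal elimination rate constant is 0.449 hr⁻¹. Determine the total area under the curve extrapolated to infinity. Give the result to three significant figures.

AUC = 168 µg/L·hr

Trapezoidal AUC_0→11:
  [0→1]: (0.0+43.2)/2 × 1 = 21.6
  [1→7]: (43.2+3.1)/2 × 6 = 138.9
  [7→7.5]: (3.1+2.5)/2 × 0.5 = 1.4
  [7.5→9.5]: (2.5+1.0)/2 × 2 = 3.5
  [9.5→11]: (1.0+0.5)/2 × 1.5 = 1.125
  Sum = 166.525 µg/L·hr
Extrapolated tail: C_last / k_e = 0.5 / 0.449 = 1.114
AUC_0→∞ = 166.525 + 1.114 = 167.639 µg/L·hr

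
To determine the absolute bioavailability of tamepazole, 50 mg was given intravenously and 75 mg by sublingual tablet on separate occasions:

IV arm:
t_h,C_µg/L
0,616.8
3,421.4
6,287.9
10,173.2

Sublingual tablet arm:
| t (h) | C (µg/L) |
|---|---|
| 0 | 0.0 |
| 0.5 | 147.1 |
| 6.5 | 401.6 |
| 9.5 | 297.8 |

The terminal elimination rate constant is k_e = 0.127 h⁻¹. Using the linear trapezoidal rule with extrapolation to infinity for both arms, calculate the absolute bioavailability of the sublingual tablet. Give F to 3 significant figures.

F = 0.690

Trapezoidal AUC_0→10 (IV):
  [0→3]: (616.8+421.4)/2 × 3 = 1557.3
  [3→6]: (421.4+287.9)/2 × 3 = 1063.95
  [6→10]: (287.9+173.2)/2 × 4 = 922.2
  Sum = 3543.45 µg/L·h
IV tail: 173.2/0.127 = 1363.780; AUC_iv,0→∞ = 3543.45 + 1363.780 = 4907.23 µg/L·h
Trapezoidal AUC_0→9.5 (sublingual tablet):
  [0→0.5]: (0.0+147.1)/2 × 0.5 = 36.775
  [0.5→6.5]: (147.1+401.6)/2 × 6 = 1646.1
  [6.5→9.5]: (401.6+297.8)/2 × 3 = 1049.1
  Sum = 2731.975 µg/L·h
sublingual tablet tail: 297.8/0.127 = 2344.882; AUC_ev,0→∞ = 2731.975 + 2344.882 = 5076.857 µg/L·h
F = (AUC_ev/D_ev)/(AUC_iv/D_iv) = (5076.857/75)/(4907.23/50) = 67.6914/98.1446 = 0.6897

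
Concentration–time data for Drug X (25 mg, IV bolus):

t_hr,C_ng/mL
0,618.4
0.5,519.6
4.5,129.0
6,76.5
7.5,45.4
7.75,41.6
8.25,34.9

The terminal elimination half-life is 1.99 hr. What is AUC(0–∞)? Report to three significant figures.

AUC = 1960 ng/mL·hr

Trapezoidal AUC_0→8.25:
  [0→0.5]: (618.4+519.6)/2 × 0.5 = 284.5
  [0.5→4.5]: (519.6+129.0)/2 × 4 = 1297.2
  [4.5→6]: (129.0+76.5)/2 × 1.5 = 154.125
  [6→7.5]: (76.5+45.4)/2 × 1.5 = 91.425
  [7.5→7.75]: (45.4+41.6)/2 × 0.25 = 10.875
  [7.75→8.25]: (41.6+34.9)/2 × 0.5 = 19.125
  Sum = 1857.25 ng/mL·hr
k_e = ln2 / t½ = 0.693147 / 1.99 = 0.3483 hr^-1
Extrapolated tail: C_last / k_e = 34.9 / 0.3483 = 100.201
AUC_0→∞ = 1857.25 + 100.201 = 1957.451 ng/mL·hr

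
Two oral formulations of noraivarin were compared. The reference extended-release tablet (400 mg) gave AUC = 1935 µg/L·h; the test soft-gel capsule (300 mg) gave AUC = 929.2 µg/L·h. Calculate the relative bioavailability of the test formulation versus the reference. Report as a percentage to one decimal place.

F_rel = 64.0%

F_rel = (AUC_test/D_test) / (AUC_ref/D_ref)
      = (929.2/300) / (1935/400)
      = 3.09733 / 4.8375 = 0.6403 = 64.03%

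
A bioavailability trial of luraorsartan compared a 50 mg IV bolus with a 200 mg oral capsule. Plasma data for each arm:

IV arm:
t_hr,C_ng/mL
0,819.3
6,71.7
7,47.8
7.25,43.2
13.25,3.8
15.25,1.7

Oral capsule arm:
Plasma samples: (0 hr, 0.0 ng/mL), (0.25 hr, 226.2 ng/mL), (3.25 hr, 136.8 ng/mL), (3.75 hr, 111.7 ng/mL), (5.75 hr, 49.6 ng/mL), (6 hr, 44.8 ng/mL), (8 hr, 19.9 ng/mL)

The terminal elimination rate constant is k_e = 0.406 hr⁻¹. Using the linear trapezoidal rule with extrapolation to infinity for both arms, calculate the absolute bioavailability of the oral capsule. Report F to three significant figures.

F = 0.0796

Trapezoidal AUC_0→15.25 (IV):
  [0→6]: (819.3+71.7)/2 × 6 = 2673.0
  [6→7]: (71.7+47.8)/2 × 1 = 59.75
  [7→7.25]: (47.8+43.2)/2 × 0.25 = 11.375
  [7.25→13.25]: (43.2+3.8)/2 × 6 = 141.0
  [13.25→15.25]: (3.8+1.7)/2 × 2 = 5.5
  Sum = 2890.625 ng/mL·hr
IV tail: 1.7/0.406 = 4.187; AUC_iv,0→∞ = 2890.625 + 4.187 = 2894.812 ng/mL·hr
Trapezoidal AUC_0→8 (oral capsule):
  [0→0.25]: (0.0+226.2)/2 × 0.25 = 28.275
  [0.25→3.25]: (226.2+136.8)/2 × 3 = 544.5
  [3.25→3.75]: (136.8+111.7)/2 × 0.5 = 62.125
  [3.75→5.75]: (111.7+49.6)/2 × 2 = 161.3
  [5.75→6]: (49.6+44.8)/2 × 0.25 = 11.8
  [6→8]: (44.8+19.9)/2 × 2 = 64.7
  Sum = 872.7 ng/mL·hr
oral capsule tail: 19.9/0.406 = 49.015; AUC_ev,0→∞ = 872.7 + 49.015 = 921.715 ng/mL·hr
F = (AUC_ev/D_ev)/(AUC_iv/D_iv) = (921.715/200)/(2894.812/50) = 4.608575/57.89624 = 0.0796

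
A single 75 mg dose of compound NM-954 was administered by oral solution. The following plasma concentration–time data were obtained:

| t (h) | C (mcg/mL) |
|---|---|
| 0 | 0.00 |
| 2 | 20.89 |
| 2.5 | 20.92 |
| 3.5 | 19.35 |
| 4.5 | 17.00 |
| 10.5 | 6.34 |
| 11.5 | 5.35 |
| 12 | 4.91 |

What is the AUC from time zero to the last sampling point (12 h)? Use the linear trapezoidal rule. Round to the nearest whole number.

AUC = 148 mcg/mL·h

Trapezoidal AUC_0→12:
  [0→2]: (0.00+20.89)/2 × 2 = 20.89
  [2→2.5]: (20.89+20.92)/2 × 0.5 = 10.4525
  [2.5→3.5]: (20.92+19.35)/2 × 1 = 20.135
  [3.5→4.5]: (19.35+17.00)/2 × 1 = 18.175
  [4.5→10.5]: (17.00+6.34)/2 × 6 = 70.02
  [10.5→11.5]: (6.34+5.35)/2 × 1 = 5.845
  [11.5→12]: (5.35+4.91)/2 × 0.5 = 2.565
  Sum = 148.0825 mcg/mL·h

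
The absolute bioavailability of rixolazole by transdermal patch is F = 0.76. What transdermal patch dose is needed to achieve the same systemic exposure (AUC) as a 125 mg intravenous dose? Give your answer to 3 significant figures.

For equal systemic exposure: F × D_ev = D_iv
D_ev = D_iv / F = 125 / 0.76 = 164.474 mg

D_transdermal = 164 mg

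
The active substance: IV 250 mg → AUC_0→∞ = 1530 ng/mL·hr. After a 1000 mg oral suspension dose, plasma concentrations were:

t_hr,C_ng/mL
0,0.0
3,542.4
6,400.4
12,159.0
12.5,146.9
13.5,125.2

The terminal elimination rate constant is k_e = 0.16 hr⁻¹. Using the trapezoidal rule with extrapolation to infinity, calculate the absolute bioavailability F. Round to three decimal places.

F = 0.801

Trapezoidal AUC_0→13.5 (oral suspension):
  [0→3]: (0.0+542.4)/2 × 3 = 813.6
  [3→6]: (542.4+400.4)/2 × 3 = 1414.2
  [6→12]: (400.4+159.0)/2 × 6 = 1678.2
  [12→12.5]: (159.0+146.9)/2 × 0.5 = 76.475
  [12.5→13.5]: (146.9+125.2)/2 × 1 = 136.05
  Sum = 4118.525 ng/mL·hr
Tail: C_last/k_e = 125.2/0.16 = 782.500
AUC_0→∞ (oral suspension) = 4118.525 + 782.500 = 4901.025 ng/mL·hr
F = (AUC_ev/D_ev)/(AUC_iv/D_iv) = (4901.025/1000)/(1530/250) = 4.901025/6.12 = 0.8008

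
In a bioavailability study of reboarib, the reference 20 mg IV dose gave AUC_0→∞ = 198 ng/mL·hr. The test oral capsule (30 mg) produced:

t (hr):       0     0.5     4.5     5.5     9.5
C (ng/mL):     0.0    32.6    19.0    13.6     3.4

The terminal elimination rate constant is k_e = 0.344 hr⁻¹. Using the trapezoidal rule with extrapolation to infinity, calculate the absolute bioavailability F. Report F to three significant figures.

F = 0.578

Trapezoidal AUC_0→9.5 (oral capsule):
  [0→0.5]: (0.0+32.6)/2 × 0.5 = 8.15
  [0.5→4.5]: (32.6+19.0)/2 × 4 = 103.2
  [4.5→5.5]: (19.0+13.6)/2 × 1 = 16.3
  [5.5→9.5]: (13.6+3.4)/2 × 4 = 34.0
  Sum = 161.65 ng/mL·hr
Tail: C_last/k_e = 3.4/0.344 = 9.884
AUC_0→∞ (oral capsule) = 161.65 + 9.884 = 171.534 ng/mL·hr
F = (AUC_ev/D_ev)/(AUC_iv/D_iv) = (171.534/30)/(198/20) = 5.7178/9.9 = 0.5776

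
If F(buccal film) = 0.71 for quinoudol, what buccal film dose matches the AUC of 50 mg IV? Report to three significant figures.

For equal systemic exposure: F × D_ev = D_iv
D_ev = D_iv / F = 50 / 0.71 = 70.4225 mg

D_buccal = 70.4 mg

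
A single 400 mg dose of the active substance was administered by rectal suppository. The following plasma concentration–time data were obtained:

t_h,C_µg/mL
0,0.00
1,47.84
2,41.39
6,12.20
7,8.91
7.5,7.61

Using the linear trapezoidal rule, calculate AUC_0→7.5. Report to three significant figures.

Trapezoidal AUC_0→7.5:
  [0→1]: (0.00+47.84)/2 × 1 = 23.92
  [1→2]: (47.84+41.39)/2 × 1 = 44.615
  [2→6]: (41.39+12.20)/2 × 4 = 107.18
  [6→7]: (12.20+8.91)/2 × 1 = 10.555
  [7→7.5]: (8.91+7.61)/2 × 0.5 = 4.13
  Sum = 190.4 µg/mL·h

AUC = 190 µg/mL·h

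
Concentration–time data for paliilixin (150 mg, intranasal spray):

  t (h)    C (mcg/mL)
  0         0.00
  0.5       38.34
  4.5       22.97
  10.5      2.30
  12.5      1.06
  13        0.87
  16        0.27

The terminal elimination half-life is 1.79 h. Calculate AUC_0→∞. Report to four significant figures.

Trapezoidal AUC_0→16:
  [0→0.5]: (0.00+38.34)/2 × 0.5 = 9.585
  [0.5→4.5]: (38.34+22.97)/2 × 4 = 122.62
  [4.5→10.5]: (22.97+2.30)/2 × 6 = 75.81
  [10.5→12.5]: (2.30+1.06)/2 × 2 = 3.36
  [12.5→13]: (1.06+0.87)/2 × 0.5 = 0.4825
  [13→16]: (0.87+0.27)/2 × 3 = 1.71
  Sum = 213.5675 mcg/mL·h
k_e = ln2 / t½ = 0.693147 / 1.79 = 0.3872 h^-1
Extrapolated tail: C_last / k_e = 0.27 / 0.3872 = 0.697
AUC_0→∞ = 213.5675 + 0.697 = 214.2645 mcg/mL·h

AUC = 214.3 mcg/mL·h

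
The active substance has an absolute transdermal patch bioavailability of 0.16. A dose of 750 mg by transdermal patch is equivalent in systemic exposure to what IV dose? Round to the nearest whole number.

D_iv = 120 mg

Systemic exposure from an extravascular dose = F × D_ev, so the equivalent IV dose is F × D_ev.
D_iv = F × D_ev = 0.16 × 750 = 120 mg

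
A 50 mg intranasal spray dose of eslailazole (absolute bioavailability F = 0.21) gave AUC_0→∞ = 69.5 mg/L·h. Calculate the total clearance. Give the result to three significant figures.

CL = 0.151 L/h

CL = F × Dose / AUC_0→∞
   = 0.21 × 50 / 69.5 = 0.151079 L/h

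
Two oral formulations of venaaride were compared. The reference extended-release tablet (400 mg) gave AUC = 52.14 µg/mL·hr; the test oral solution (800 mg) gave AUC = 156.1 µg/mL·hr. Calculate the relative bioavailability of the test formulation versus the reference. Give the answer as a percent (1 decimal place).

F_rel = (AUC_test/D_test) / (AUC_ref/D_ref)
      = (156.1/800) / (52.14/400)
      = 0.195125 / 0.13035 = 1.4969 = 149.69%

F_rel = 149.7%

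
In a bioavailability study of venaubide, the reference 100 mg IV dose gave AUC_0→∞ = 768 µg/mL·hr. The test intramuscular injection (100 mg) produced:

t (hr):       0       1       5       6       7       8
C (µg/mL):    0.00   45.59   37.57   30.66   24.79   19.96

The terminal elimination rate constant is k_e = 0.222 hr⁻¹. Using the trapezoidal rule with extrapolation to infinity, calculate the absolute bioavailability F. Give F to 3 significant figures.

Trapezoidal AUC_0→8 (intramuscular injection):
  [0→1]: (0.00+45.59)/2 × 1 = 22.795
  [1→5]: (45.59+37.57)/2 × 4 = 166.32
  [5→6]: (37.57+30.66)/2 × 1 = 34.115
  [6→7]: (30.66+24.79)/2 × 1 = 27.725
  [7→8]: (24.79+19.96)/2 × 1 = 22.375
  Sum = 273.33 µg/mL·hr
Tail: C_last/k_e = 19.96/0.222 = 89.910
AUC_0→∞ (intramuscular injection) = 273.33 + 89.910 = 363.24 µg/mL·hr
F = (AUC_ev/D_ev)/(AUC_iv/D_iv) = (363.24/100)/(768/100) = 3.6324/7.68 = 0.4730

F = 0.473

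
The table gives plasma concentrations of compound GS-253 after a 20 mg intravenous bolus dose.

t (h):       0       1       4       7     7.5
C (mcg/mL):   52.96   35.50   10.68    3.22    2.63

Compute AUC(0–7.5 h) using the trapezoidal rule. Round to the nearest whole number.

AUC = 136 mcg/mL·h

Trapezoidal AUC_0→7.5:
  [0→1]: (52.96+35.50)/2 × 1 = 44.23
  [1→4]: (35.50+10.68)/2 × 3 = 69.27
  [4→7]: (10.68+3.22)/2 × 3 = 20.85
  [7→7.5]: (3.22+2.63)/2 × 0.5 = 1.4625
  Sum = 135.8125 mcg/mL·h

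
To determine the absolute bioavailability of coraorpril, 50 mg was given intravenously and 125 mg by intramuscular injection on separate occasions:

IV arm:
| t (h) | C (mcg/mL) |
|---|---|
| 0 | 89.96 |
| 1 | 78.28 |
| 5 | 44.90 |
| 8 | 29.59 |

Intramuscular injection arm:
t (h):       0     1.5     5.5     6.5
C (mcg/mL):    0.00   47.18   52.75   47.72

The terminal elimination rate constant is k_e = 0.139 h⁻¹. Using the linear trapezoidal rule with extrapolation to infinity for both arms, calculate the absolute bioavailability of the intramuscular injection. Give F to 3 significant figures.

F = 0.384

Trapezoidal AUC_0→8 (IV):
  [0→1]: (89.96+78.28)/2 × 1 = 84.12
  [1→5]: (78.28+44.90)/2 × 4 = 246.36
  [5→8]: (44.90+29.59)/2 × 3 = 111.735
  Sum = 442.215 mcg/mL·h
IV tail: 29.59/0.139 = 212.878; AUC_iv,0→∞ = 442.215 + 212.878 = 655.093 mcg/mL·h
Trapezoidal AUC_0→6.5 (intramuscular injection):
  [0→1.5]: (0.00+47.18)/2 × 1.5 = 35.385
  [1.5→5.5]: (47.18+52.75)/2 × 4 = 199.86
  [5.5→6.5]: (52.75+47.72)/2 × 1 = 50.235
  Sum = 285.48 mcg/mL·h
intramuscular injection tail: 47.72/0.139 = 343.309; AUC_ev,0→∞ = 285.48 + 343.309 = 628.789 mcg/mL·h
F = (AUC_ev/D_ev)/(AUC_iv/D_iv) = (628.789/125)/(655.093/50) = 5.030312/13.10186 = 0.3839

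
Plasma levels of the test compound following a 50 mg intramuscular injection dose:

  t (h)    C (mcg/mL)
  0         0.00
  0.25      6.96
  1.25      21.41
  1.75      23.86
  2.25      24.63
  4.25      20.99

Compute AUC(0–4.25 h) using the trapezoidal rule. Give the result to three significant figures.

Trapezoidal AUC_0→4.25:
  [0→0.25]: (0.00+6.96)/2 × 0.25 = 0.87
  [0.25→1.25]: (6.96+21.41)/2 × 1 = 14.185
  [1.25→1.75]: (21.41+23.86)/2 × 0.5 = 11.3175
  [1.75→2.25]: (23.86+24.63)/2 × 0.5 = 12.1225
  [2.25→4.25]: (24.63+20.99)/2 × 2 = 45.62
  Sum = 84.115 mcg/mL·h

AUC = 84.1 mcg/mL·h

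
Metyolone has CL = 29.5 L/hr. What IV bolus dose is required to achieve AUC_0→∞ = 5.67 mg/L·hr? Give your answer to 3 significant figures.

Dose_iv = CL × AUC_0→∞
     = 29.5 × 5.67 = 167.265 mg

Dose = 167 mg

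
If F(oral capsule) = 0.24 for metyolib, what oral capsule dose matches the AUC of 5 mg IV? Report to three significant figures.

For equal systemic exposure: F × D_ev = D_iv
D_ev = D_iv / F = 5 / 0.24 = 20.8333 mg

D_oral = 20.8 mg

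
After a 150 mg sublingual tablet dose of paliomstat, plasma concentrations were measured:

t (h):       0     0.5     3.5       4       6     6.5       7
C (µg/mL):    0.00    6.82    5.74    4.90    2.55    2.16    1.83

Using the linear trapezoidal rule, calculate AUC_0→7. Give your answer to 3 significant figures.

Trapezoidal AUC_0→7:
  [0→0.5]: (0.00+6.82)/2 × 0.5 = 1.705
  [0.5→3.5]: (6.82+5.74)/2 × 3 = 18.84
  [3.5→4]: (5.74+4.90)/2 × 0.5 = 2.66
  [4→6]: (4.90+2.55)/2 × 2 = 7.45
  [6→6.5]: (2.55+2.16)/2 × 0.5 = 1.1775
  [6.5→7]: (2.16+1.83)/2 × 0.5 = 0.9975
  Sum = 32.83 µg/mL·h

AUC = 32.8 µg/mL·h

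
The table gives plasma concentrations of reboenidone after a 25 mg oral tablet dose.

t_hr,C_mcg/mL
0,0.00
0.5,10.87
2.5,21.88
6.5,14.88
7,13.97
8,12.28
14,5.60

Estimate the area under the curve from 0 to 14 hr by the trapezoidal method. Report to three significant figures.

AUC = 183 mcg/mL·hr

Trapezoidal AUC_0→14:
  [0→0.5]: (0.00+10.87)/2 × 0.5 = 2.7175
  [0.5→2.5]: (10.87+21.88)/2 × 2 = 32.75
  [2.5→6.5]: (21.88+14.88)/2 × 4 = 73.52
  [6.5→7]: (14.88+13.97)/2 × 0.5 = 7.2125
  [7→8]: (13.97+12.28)/2 × 1 = 13.125
  [8→14]: (12.28+5.60)/2 × 6 = 53.64
  Sum = 182.965 mcg/mL·hr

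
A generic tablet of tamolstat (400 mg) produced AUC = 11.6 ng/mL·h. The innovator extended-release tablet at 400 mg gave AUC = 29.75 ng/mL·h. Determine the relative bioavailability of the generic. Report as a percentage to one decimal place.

F_rel = 39.0%

F_rel = (AUC_test/D_test) / (AUC_ref/D_ref)
      = (11.6/400) / (29.75/400)
      = 0.029 / 0.074375 = 0.3899 = 38.99%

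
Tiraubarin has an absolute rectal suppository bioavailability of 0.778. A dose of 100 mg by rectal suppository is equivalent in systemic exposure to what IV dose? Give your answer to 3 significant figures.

D_iv = 77.8 mg

Systemic exposure from an extravascular dose = F × D_ev, so the equivalent IV dose is F × D_ev.
D_iv = F × D_ev = 0.778 × 100 = 77.8 mg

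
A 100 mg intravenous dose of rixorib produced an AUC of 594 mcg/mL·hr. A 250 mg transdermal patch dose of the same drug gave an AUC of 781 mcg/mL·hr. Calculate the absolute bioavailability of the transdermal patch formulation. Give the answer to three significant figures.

F = (AUC_ev / D_ev) / (AUC_iv / D_iv)
  = (781/250) / (594/100)
  = 3.124 / 5.94 = 0.5259

F = 0.526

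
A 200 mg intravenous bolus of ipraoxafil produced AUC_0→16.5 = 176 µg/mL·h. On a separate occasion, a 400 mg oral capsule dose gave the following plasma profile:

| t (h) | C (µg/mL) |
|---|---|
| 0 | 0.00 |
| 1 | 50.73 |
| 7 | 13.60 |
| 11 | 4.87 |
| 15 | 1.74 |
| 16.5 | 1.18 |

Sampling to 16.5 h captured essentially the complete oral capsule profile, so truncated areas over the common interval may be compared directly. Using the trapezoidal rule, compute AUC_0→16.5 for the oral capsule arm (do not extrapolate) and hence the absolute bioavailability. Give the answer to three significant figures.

F = 0.769

Trapezoidal AUC_0→16.5 (oral capsule):
  [0→1]: (0.00+50.73)/2 × 1 = 25.365
  [1→7]: (50.73+13.60)/2 × 6 = 192.99
  [7→11]: (13.60+4.87)/2 × 4 = 36.94
  [11→15]: (4.87+1.74)/2 × 4 = 13.22
  [15→16.5]: (1.74+1.18)/2 × 1.5 = 2.19
  Sum = 270.705 µg/mL·h
F = (AUC_ev/D_ev)/(AUC_iv/D_iv) = (270.705/400)/(176/200) = 0.6767625/0.88 = 0.7690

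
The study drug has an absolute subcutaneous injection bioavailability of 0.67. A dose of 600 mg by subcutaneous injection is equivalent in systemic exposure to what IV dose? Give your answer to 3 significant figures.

Systemic exposure from an extravascular dose = F × D_ev, so the equivalent IV dose is F × D_ev.
D_iv = F × D_ev = 0.67 × 600 = 402 mg

D_iv = 402 mg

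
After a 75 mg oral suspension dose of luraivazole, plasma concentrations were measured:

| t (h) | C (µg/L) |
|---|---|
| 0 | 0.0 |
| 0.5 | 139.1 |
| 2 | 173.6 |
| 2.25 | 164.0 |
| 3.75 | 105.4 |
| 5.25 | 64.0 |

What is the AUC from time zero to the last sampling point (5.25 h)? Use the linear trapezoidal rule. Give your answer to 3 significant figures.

Trapezoidal AUC_0→5.25:
  [0→0.5]: (0.0+139.1)/2 × 0.5 = 34.775
  [0.5→2]: (139.1+173.6)/2 × 1.5 = 234.525
  [2→2.25]: (173.6+164.0)/2 × 0.25 = 42.2
  [2.25→3.75]: (164.0+105.4)/2 × 1.5 = 202.05
  [3.75→5.25]: (105.4+64.0)/2 × 1.5 = 127.05
  Sum = 640.6 µg/L·h

AUC = 641 µg/L·h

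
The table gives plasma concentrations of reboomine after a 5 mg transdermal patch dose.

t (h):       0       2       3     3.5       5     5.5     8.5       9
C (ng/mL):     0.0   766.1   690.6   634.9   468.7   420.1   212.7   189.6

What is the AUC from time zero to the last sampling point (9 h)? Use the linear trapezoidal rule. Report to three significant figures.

AUC = 3930 ng/mL·h

Trapezoidal AUC_0→9:
  [0→2]: (0.0+766.1)/2 × 2 = 766.1
  [2→3]: (766.1+690.6)/2 × 1 = 728.35
  [3→3.5]: (690.6+634.9)/2 × 0.5 = 331.375
  [3.5→5]: (634.9+468.7)/2 × 1.5 = 827.7
  [5→5.5]: (468.7+420.1)/2 × 0.5 = 222.2
  [5.5→8.5]: (420.1+212.7)/2 × 3 = 949.2
  [8.5→9]: (212.7+189.6)/2 × 0.5 = 100.575
  Sum = 3925.5 ng/mL·h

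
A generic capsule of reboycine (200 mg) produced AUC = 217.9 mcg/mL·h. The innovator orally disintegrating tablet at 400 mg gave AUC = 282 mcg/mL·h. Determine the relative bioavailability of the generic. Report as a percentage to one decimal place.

F_rel = 154.5%

F_rel = (AUC_test/D_test) / (AUC_ref/D_ref)
      = (217.9/200) / (282/400)
      = 1.0895 / 0.705 = 1.5454 = 154.54%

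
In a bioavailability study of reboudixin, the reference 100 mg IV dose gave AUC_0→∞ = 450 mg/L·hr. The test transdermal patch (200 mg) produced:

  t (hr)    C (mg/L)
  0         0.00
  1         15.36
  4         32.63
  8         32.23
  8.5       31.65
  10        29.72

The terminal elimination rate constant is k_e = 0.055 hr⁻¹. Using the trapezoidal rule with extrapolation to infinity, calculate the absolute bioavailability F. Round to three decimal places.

Trapezoidal AUC_0→10 (transdermal patch):
  [0→1]: (0.00+15.36)/2 × 1 = 7.68
  [1→4]: (15.36+32.63)/2 × 3 = 71.985
  [4→8]: (32.63+32.23)/2 × 4 = 129.72
  [8→8.5]: (32.23+31.65)/2 × 0.5 = 15.97
  [8.5→10]: (31.65+29.72)/2 × 1.5 = 46.0275
  Sum = 271.3825 mg/L·hr
Tail: C_last/k_e = 29.72/0.055 = 540.364
AUC_0→∞ (transdermal patch) = 271.3825 + 540.364 = 811.7465 mg/L·hr
F = (AUC_ev/D_ev)/(AUC_iv/D_iv) = (811.7465/200)/(450/100) = 4.0587325/4.5 = 0.9019

F = 0.902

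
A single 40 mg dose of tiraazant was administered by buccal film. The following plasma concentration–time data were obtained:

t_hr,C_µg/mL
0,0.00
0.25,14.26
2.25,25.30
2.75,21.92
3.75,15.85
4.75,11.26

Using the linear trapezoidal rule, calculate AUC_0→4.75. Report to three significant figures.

AUC = 85.6 µg/mL·hr

Trapezoidal AUC_0→4.75:
  [0→0.25]: (0.00+14.26)/2 × 0.25 = 1.7825
  [0.25→2.25]: (14.26+25.30)/2 × 2 = 39.56
  [2.25→2.75]: (25.30+21.92)/2 × 0.5 = 11.805
  [2.75→3.75]: (21.92+15.85)/2 × 1 = 18.885
  [3.75→4.75]: (15.85+11.26)/2 × 1 = 13.555
  Sum = 85.5875 µg/mL·hr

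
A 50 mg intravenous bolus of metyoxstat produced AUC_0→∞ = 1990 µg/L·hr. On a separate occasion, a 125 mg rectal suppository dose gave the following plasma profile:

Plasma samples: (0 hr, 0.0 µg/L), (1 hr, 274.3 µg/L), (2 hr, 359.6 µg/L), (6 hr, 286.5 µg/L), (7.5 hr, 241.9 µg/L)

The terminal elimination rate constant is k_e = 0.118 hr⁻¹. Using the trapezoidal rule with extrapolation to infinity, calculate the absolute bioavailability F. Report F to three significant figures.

F = 0.843

Trapezoidal AUC_0→7.5 (rectal suppository):
  [0→1]: (0.0+274.3)/2 × 1 = 137.15
  [1→2]: (274.3+359.6)/2 × 1 = 316.95
  [2→6]: (359.6+286.5)/2 × 4 = 1292.2
  [6→7.5]: (286.5+241.9)/2 × 1.5 = 396.3
  Sum = 2142.6 µg/L·hr
Tail: C_last/k_e = 241.9/0.118 = 2050.000
AUC_0→∞ (rectal suppository) = 2142.6 + 2050.000 = 4192.6 µg/L·hr
F = (AUC_ev/D_ev)/(AUC_iv/D_iv) = (4192.6/125)/(1990/50) = 33.5408/39.8 = 0.8427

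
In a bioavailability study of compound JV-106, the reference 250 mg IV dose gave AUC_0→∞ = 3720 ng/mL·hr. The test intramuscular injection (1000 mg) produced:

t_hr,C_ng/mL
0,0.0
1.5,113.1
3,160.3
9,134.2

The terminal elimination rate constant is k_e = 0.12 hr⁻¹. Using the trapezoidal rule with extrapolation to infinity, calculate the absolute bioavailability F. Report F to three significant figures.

Trapezoidal AUC_0→9 (intramuscular injection):
  [0→1.5]: (0.0+113.1)/2 × 1.5 = 84.825
  [1.5→3]: (113.1+160.3)/2 × 1.5 = 205.05
  [3→9]: (160.3+134.2)/2 × 6 = 883.5
  Sum = 1173.375 ng/mL·hr
Tail: C_last/k_e = 134.2/0.12 = 1118.333
AUC_0→∞ (intramuscular injection) = 1173.375 + 1118.333 = 2291.708 ng/mL·hr
F = (AUC_ev/D_ev)/(AUC_iv/D_iv) = (2291.708/1000)/(3720/250) = 2.291708/14.88 = 0.1540

F = 0.154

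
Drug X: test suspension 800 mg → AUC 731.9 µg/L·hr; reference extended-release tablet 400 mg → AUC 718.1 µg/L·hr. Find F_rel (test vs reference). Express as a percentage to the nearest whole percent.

F_rel = (AUC_test/D_test) / (AUC_ref/D_ref)
      = (731.9/800) / (718.1/400)
      = 0.914875 / 1.79525 = 0.5096 = 50.96%

F_rel = 51%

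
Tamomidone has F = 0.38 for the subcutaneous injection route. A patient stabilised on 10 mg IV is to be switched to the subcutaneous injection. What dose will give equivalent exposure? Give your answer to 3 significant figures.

For equal systemic exposure: F × D_ev = D_iv
D_ev = D_iv / F = 10 / 0.38 = 26.3158 mg

D_subcutaneous = 26.3 mg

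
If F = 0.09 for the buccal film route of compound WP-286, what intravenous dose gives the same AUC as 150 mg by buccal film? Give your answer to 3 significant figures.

D_iv = 13.5 mg

Systemic exposure from an extravascular dose = F × D_ev, so the equivalent IV dose is F × D_ev.
D_iv = F × D_ev = 0.09 × 150 = 13.5 mg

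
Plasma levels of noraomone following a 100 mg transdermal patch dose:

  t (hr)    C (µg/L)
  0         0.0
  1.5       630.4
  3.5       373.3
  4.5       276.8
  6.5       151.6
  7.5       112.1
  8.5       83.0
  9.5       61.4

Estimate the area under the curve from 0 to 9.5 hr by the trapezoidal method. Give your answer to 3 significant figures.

Trapezoidal AUC_0→9.5:
  [0→1.5]: (0.0+630.4)/2 × 1.5 = 472.8
  [1.5→3.5]: (630.4+373.3)/2 × 2 = 1003.7
  [3.5→4.5]: (373.3+276.8)/2 × 1 = 325.05
  [4.5→6.5]: (276.8+151.6)/2 × 2 = 428.4
  [6.5→7.5]: (151.6+112.1)/2 × 1 = 131.85
  [7.5→8.5]: (112.1+83.0)/2 × 1 = 97.55
  [8.5→9.5]: (83.0+61.4)/2 × 1 = 72.2
  Sum = 2531.55 µg/L·hr

AUC = 2530 µg/L·hr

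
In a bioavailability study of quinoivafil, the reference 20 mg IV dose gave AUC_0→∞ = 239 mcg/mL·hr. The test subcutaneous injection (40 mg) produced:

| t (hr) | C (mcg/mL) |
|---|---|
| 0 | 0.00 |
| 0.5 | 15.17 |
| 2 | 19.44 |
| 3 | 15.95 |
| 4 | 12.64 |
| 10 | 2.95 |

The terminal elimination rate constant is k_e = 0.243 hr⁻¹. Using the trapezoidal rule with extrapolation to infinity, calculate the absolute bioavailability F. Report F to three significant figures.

F = 0.252

Trapezoidal AUC_0→10 (subcutaneous injection):
  [0→0.5]: (0.00+15.17)/2 × 0.5 = 3.7925
  [0.5→2]: (15.17+19.44)/2 × 1.5 = 25.9575
  [2→3]: (19.44+15.95)/2 × 1 = 17.695
  [3→4]: (15.95+12.64)/2 × 1 = 14.295
  [4→10]: (12.64+2.95)/2 × 6 = 46.77
  Sum = 108.51 mcg/mL·hr
Tail: C_last/k_e = 2.95/0.243 = 12.140
AUC_0→∞ (subcutaneous injection) = 108.51 + 12.140 = 120.65 mcg/mL·hr
F = (AUC_ev/D_ev)/(AUC_iv/D_iv) = (120.65/40)/(239/20) = 3.01625/11.95 = 0.2524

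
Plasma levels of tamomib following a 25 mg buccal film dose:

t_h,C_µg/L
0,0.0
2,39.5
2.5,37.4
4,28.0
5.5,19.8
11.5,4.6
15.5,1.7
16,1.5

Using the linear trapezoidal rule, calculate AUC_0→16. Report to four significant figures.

Trapezoidal AUC_0→16:
  [0→2]: (0.0+39.5)/2 × 2 = 39.5
  [2→2.5]: (39.5+37.4)/2 × 0.5 = 19.225
  [2.5→4]: (37.4+28.0)/2 × 1.5 = 49.05
  [4→5.5]: (28.0+19.8)/2 × 1.5 = 35.85
  [5.5→11.5]: (19.8+4.6)/2 × 6 = 73.2
  [11.5→15.5]: (4.6+1.7)/2 × 4 = 12.6
  [15.5→16]: (1.7+1.5)/2 × 0.5 = 0.8
  Sum = 230.225 µg/L·h

AUC = 230.2 µg/L·h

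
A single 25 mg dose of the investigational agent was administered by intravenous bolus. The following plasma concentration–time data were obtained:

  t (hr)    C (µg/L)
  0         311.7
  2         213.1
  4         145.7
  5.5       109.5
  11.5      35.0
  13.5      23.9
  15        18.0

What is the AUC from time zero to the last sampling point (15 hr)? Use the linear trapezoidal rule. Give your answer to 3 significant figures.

AUC = 1600 µg/L·hr

Trapezoidal AUC_0→15:
  [0→2]: (311.7+213.1)/2 × 2 = 524.8
  [2→4]: (213.1+145.7)/2 × 2 = 358.8
  [4→5.5]: (145.7+109.5)/2 × 1.5 = 191.4
  [5.5→11.5]: (109.5+35.0)/2 × 6 = 433.5
  [11.5→13.5]: (35.0+23.9)/2 × 2 = 58.9
  [13.5→15]: (23.9+18.0)/2 × 1.5 = 31.425
  Sum = 1598.825 µg/L·hr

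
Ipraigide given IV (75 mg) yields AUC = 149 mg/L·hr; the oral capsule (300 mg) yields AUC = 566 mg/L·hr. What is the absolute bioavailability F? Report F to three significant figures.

F = 0.950

F = (AUC_ev / D_ev) / (AUC_iv / D_iv)
  = (566/300) / (149/75)
  = 1.88667 / 1.98667 = 0.9497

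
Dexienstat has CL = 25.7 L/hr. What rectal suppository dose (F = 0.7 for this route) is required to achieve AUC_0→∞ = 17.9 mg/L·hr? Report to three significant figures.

Dose = 657 mg

Dose = CL × AUC_0→∞ / F
     = 25.7 × 17.9 / 0.7 = 657.186 mg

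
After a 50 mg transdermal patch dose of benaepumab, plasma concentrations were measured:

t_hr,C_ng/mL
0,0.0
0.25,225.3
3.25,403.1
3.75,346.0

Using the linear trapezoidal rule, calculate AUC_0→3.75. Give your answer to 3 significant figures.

AUC = 1160 ng/mL·hr

Trapezoidal AUC_0→3.75:
  [0→0.25]: (0.0+225.3)/2 × 0.25 = 28.1625
  [0.25→3.25]: (225.3+403.1)/2 × 3 = 942.6
  [3.25→3.75]: (403.1+346.0)/2 × 0.5 = 187.275
  Sum = 1158.0375 ng/mL·hr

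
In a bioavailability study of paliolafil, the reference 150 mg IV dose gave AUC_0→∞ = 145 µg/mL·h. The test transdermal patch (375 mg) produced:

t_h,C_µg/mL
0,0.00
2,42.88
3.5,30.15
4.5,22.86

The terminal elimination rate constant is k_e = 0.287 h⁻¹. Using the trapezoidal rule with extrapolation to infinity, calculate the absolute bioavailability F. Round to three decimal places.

Trapezoidal AUC_0→4.5 (transdermal patch):
  [0→2]: (0.00+42.88)/2 × 2 = 42.88
  [2→3.5]: (42.88+30.15)/2 × 1.5 = 54.7725
  [3.5→4.5]: (30.15+22.86)/2 × 1 = 26.505
  Sum = 124.1575 µg/mL·h
Tail: C_last/k_e = 22.86/0.287 = 79.652
AUC_0→∞ (transdermal patch) = 124.1575 + 79.652 = 203.8095 µg/mL·h
F = (AUC_ev/D_ev)/(AUC_iv/D_iv) = (203.8095/375)/(145/150) = 0.543492/0.966667 = 0.5622

F = 0.562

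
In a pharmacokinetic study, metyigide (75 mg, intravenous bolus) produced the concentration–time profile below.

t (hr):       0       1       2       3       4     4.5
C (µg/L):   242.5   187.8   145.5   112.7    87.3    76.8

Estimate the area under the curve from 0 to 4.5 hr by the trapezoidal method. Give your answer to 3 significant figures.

AUC = 652 µg/L·hr

Trapezoidal AUC_0→4.5:
  [0→1]: (242.5+187.8)/2 × 1 = 215.15
  [1→2]: (187.8+145.5)/2 × 1 = 166.65
  [2→3]: (145.5+112.7)/2 × 1 = 129.1
  [3→4]: (112.7+87.3)/2 × 1 = 100.0
  [4→4.5]: (87.3+76.8)/2 × 0.5 = 41.025
  Sum = 651.925 µg/L·hr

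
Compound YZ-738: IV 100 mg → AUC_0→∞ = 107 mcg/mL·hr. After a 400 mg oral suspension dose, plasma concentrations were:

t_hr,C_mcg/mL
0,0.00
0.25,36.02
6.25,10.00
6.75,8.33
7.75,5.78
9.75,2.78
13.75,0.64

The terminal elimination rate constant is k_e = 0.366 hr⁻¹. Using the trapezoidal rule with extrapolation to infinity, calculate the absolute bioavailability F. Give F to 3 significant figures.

Trapezoidal AUC_0→13.75 (oral suspension):
  [0→0.25]: (0.00+36.02)/2 × 0.25 = 4.5025
  [0.25→6.25]: (36.02+10.00)/2 × 6 = 138.06
  [6.25→6.75]: (10.00+8.33)/2 × 0.5 = 4.5825
  [6.75→7.75]: (8.33+5.78)/2 × 1 = 7.055
  [7.75→9.75]: (5.78+2.78)/2 × 2 = 8.56
  [9.75→13.75]: (2.78+0.64)/2 × 4 = 6.84
  Sum = 169.6 mcg/mL·hr
Tail: C_last/k_e = 0.64/0.366 = 1.749
AUC_0→∞ (oral suspension) = 169.6 + 1.749 = 171.349 mcg/mL·hr
F = (AUC_ev/D_ev)/(AUC_iv/D_iv) = (171.349/400)/(107/100) = 0.4283725/1.07 = 0.4003

F = 0.400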